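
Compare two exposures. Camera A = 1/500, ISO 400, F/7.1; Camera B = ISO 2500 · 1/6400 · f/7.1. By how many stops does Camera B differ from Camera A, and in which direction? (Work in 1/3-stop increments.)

Aperture: unchanged.
Shutter speed: 1/500 → 1/640 → 1/800 → 1/1000 → 1/1250 → 1/1600 → 1/2000 → 1/2500 → 1/3200 → 1/4000 → 1/5000 → 1/6400 — 3 2/3 stops shorter (darker).
ISO: 400 → 500 → 640 → 800 → 1000 → 1250 → 1600 → 2000 → 2500 — 2 2/3 stops higher (brighter).
Net: −3 2/3 +2 2/3 = −1 stop.

1 stop darker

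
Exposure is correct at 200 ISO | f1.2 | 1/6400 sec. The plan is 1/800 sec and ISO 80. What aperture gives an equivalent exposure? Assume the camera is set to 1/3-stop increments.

Shutter speed: 1/6400 → 1/5000 → 1/4000 → 1/3200 → 1/2500 → 1/2000 → 1/1600 → 1/1250 → 1/1000 → 1/800 — 3 stops longer (brighter).
ISO: 200 → 160 → 125 → 100 → 80 — 1 1/3 stops lower (darker).
Net change so far: 1 2/3 stops brighter. Offset with the aperture: f/1.2 → f/1.4 → f/1.6 → f/1.8 → f/2 → f/2.2.

f/2.2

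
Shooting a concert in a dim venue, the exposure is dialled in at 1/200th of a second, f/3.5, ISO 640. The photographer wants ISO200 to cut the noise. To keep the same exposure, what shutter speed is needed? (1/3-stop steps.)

ISO: 640 → 500 → 400 → 320 → 250 → 200 — 1 2/3 stops lower (darker).
Need 1 2/3 stops brighter from the shutter speed: 1/200 → 1/160 → 1/125 → 1/100 → 1/80 → 1/60.

1/60s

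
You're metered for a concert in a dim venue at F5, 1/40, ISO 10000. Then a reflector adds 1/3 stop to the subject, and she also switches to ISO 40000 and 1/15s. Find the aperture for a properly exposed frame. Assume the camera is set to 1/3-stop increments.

f/18

Scene light: 1/3 stop brighter.
ISO: 10000 → 12800 → 16000 → 20000 → 25600 → 32000 → 40000 — 2 stops raised (brighter).
Shutter speed: 1/40 → 1/30 → 1/25 → 1/20 → 1/15 — 1 1/3 stops slower (brighter).
Net so far: 3 2/3 stops brighter. Aperture: f/5 → f/5.6 → f/6.3 → f/7.1 → f/8 → f/9 → f/10 → f/11 → f/13 → f/14 → f/16 → f/18.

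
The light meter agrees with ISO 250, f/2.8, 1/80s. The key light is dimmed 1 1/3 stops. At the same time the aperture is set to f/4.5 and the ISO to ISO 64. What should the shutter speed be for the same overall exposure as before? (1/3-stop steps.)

Scene light: 1 1/3 stops darker.
Aperture: f/2.8 → f/3.2 → f/3.5 → f/4 → f/4.5 — 1 1/3 stops stopped down (darker).
ISO: 250 → 200 → 160 → 125 → 100 → 80 → 64 — 2 stops dropped (darker).
Net so far: 4 2/3 stops darker. Shutter speed: 1/80 → 1/60 → 1/50 → 1/40 → 1/30 → 1/25 → 1/20 → 1/15 → 1/13 → 1/10 → 1/8 → 1/6 → 1/5 → 1/4 → 0.3.

0.3 s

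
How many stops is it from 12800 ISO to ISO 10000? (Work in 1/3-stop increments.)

12800 → 10000 — count the steps: 1 third-stops = 1/3 stop.

1/3 stop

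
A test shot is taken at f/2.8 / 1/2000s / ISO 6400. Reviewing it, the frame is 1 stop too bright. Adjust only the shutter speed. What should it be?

Overexposed by 1 stop → need 1 stop darker.
Shutter speed: 1/2000 → 1/4000.

1/4000s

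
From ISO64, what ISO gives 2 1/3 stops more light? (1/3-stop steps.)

ISO: 64 → 80 → 100 → 125 → 160 → 200 → 250 → 320 — 2 1/3 stops higher (brighter).

ISO 320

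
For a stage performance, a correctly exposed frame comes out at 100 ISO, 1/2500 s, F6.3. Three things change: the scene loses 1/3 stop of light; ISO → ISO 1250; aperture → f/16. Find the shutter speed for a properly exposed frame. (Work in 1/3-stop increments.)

Scene light: 1/3 stop darker.
ISO: 100 → 125 → 160 → 200 → 250 → 320 → 400 → 500 → 640 → 800 → 1000 → 1250 — 3 2/3 stops raised (brighter).
Aperture: f/6.3 → f/7.1 → f/8 → f/9 → f/10 → f/11 → f/13 → f/14 → f/16 — 2 2/3 stops stopped down (darker).
Net so far: 2/3 stop brighter. Shutter speed: 1/2500 → 1/3200 → 1/4000.

1/4000s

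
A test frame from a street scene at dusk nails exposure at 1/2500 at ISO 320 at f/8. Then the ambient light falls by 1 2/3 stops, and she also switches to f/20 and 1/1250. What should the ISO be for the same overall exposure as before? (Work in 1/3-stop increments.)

ISO 3200

Scene light: 1 2/3 stops darker.
Aperture: f/8 → f/9 → f/10 → f/11 → f/13 → f/14 → f/16 → f/18 → f/20 — 2 2/3 stops smaller aperture (darker).
Shutter speed: 1/2500 → 1/2000 → 1/1600 → 1/1250 — 1 stop slower (brighter).
Net so far: 3 1/3 stops darker. ISO: 320 → 400 → 500 → 640 → 800 → 1000 → 1250 → 1600 → 2000 → 2500 → 3200.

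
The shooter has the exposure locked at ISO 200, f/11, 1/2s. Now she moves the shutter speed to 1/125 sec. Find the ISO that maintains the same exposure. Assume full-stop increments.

Shutter speed: 1/2 → 1/4 → 1/8 → 1/15 → 1/30 → 1/60 → 1/125 — 6 stops shorter (darker).
Need 6 stops brighter from the ISO: 200 → 400 → 800 → 1600 → 3200 → 6400 → 12800.

ISO 12800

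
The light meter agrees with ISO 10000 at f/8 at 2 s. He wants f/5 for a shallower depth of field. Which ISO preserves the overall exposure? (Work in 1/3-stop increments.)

ISO 4000

Aperture: f/8 → f/7.1 → f/6.3 → f/5.6 → f/5 — 1 1/3 stops wider (brighter).
Need 1 1/3 stops darker from the ISO: 10000 → 8000 → 6400 → 5000 → 4000.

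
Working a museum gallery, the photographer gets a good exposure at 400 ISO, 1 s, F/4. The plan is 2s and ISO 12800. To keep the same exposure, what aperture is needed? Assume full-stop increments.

f/32

Shutter speed: 1 → 2 — 1 stop longer (brighter).
ISO: 400 → 800 → 1600 → 3200 → 6400 → 12800 — 5 stops higher (brighter).
Net change so far: 6 stops brighter. Offset with the aperture: f/4 → f/5.6 → f/8 → f/11 → f/16 → f/22 → f/32.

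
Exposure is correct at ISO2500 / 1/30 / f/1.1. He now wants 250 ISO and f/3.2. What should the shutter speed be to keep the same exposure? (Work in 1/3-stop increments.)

ISO: 2500 → 2000 → 1600 → 1250 → 1000 → 800 → 640 → 500 → 400 → 320 → 250 — 3 1/3 stops lower (darker).
Aperture: f/1.1 → f/1.2 → f/1.4 → f/1.6 → f/1.8 → f/2 → f/2.2 → f/2.5 → f/2.8 → f/3.2 — 3 stops smaller aperture (darker).
Net change so far: 6 1/3 stops darker. Offset with the shutter speed: 1/30 → 1/25 → 1/20 → 1/15 → 1/13 → 1/10 → 1/8 → 1/6 → 1/5 → 1/4 → 0.3 → 0.4 → 0.5 → 0.6 → 0.8 → 1 → 1.3 → 1.6 → 2 → 2.5.

2.5 s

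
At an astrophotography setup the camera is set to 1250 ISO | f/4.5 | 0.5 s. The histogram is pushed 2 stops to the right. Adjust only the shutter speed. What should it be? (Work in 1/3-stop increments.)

1/8s

Overexposed by 2 stops → need 2 stops darker.
Shutter speed: 0.5 → 0.4 → 0.3 → 1/4 → 1/5 → 1/6 → 1/8.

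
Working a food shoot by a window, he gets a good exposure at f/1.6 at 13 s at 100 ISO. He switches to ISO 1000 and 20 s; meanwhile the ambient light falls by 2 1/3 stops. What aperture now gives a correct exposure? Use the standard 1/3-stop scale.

f/2.8

Scene light: 2 1/3 stops darker.
ISO: 100 → 125 → 160 → 200 → 250 → 320 → 400 → 500 → 640 → 800 → 1000 — 3 1/3 stops higher (brighter).
Shutter speed: 13 → 15 → 20 — 2/3 stop longer (brighter).
Net so far: 1 2/3 stops brighter. Aperture: f/1.6 → f/1.8 → f/2 → f/2.2 → f/2.5 → f/2.8.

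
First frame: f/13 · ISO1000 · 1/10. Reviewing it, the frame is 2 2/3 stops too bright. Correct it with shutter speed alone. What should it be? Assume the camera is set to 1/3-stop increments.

1/60s

Overexposed by 2 2/3 stops → need 2 2/3 stops darker.
Shutter speed: 1/10 → 1/13 → 1/15 → 1/20 → 1/25 → 1/30 → 1/40 → 1/50 → 1/60.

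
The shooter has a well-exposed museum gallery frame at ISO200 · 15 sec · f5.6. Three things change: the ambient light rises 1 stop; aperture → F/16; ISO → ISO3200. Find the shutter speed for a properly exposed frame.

4 s

Scene light: 1 stop brighter.
Aperture: f/5.6 → f/8 → f/11 → f/16 — 3 stops stopped down (darker).
ISO: 200 → 400 → 800 → 1600 → 3200 — 4 stops raised (brighter).
Net so far: 2 stops brighter. Shutter speed: 15 → 8 → 4.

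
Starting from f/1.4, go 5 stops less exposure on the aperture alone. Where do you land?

f/8

Aperture: f/1.4 → f/2 → f/2.8 → f/4 → f/5.6 → f/8 — 5 stops stopped down (darker).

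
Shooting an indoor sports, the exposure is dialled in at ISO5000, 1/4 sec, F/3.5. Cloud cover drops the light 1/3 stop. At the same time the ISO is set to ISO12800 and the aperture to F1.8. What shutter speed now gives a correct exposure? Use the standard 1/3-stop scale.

1/30s

Scene light: 1/3 stop darker.
ISO: 5000 → 6400 → 8000 → 10000 → 12800 — 1 1/3 stops higher (brighter).
Aperture: f/3.5 → f/3.2 → f/2.8 → f/2.5 → f/2.2 → f/2 → f/1.8 — 2 stops larger aperture (brighter).
Net so far: 3 stops brighter. Shutter speed: 1/4 → 1/5 → 1/6 → 1/8 → 1/10 → 1/13 → 1/15 → 1/20 → 1/25 → 1/30.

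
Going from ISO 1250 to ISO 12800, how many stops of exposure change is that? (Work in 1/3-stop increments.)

1250 → 1600 → 2000 → 2500 → 3200 → 4000 → 5000 → 6400 → 8000 → 10000 → 12800 — count the steps: 10 third-stops = 3 1/3 stops.

3 1/3 stops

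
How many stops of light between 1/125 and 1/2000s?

1/125 → 1/250 → 1/500 → 1/1000 → 1/2000 — count the steps: 4 stops.

4 stops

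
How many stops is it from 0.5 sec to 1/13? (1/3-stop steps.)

2 2/3 stops

0.5 → 0.4 → 0.3 → 1/4 → 1/5 → 1/6 → 1/8 → 1/10 → 1/13 — count the steps: 8 third-stops = 2 2/3 stops.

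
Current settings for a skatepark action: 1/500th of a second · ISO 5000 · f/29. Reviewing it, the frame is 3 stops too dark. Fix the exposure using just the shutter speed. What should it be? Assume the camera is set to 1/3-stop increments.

Underexposed by 3 stops → need 3 stops brighter.
Shutter speed: 1/500 → 1/400 → 1/320 → 1/250 → 1/200 → 1/160 → 1/125 → 1/100 → 1/80 → 1/60.

1/60s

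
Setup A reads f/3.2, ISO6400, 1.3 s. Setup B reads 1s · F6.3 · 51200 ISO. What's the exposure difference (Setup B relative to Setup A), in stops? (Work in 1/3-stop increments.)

2/3 stop brighter

Aperture: f/3.2 → f/3.5 → f/4 → f/4.5 → f/5 → f/5.6 → f/6.3 — 2 stops smaller aperture (darker).
Shutter speed: 1.3 → 1 — 1/3 stop faster (darker).
ISO: 6400 → 8000 → 10000 → 12800 → 16000 → 20000 → 25600 → 32000 → 40000 → 51200 — 3 stops higher (brighter).
Net: −2 −1/3 +3 = +2/3 stops.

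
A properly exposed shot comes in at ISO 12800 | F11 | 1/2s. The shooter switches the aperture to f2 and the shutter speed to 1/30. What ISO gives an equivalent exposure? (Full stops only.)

ISO 6400

Aperture: f/11 → f/8 → f/5.6 → f/4 → f/2.8 → f/2 — 5 stops wider (brighter).
Shutter speed: 1/2 → 1/4 → 1/8 → 1/15 → 1/30 — 4 stops faster (darker).
Net change so far: 1 stop brighter. Offset with the ISO: 12800 → 6400.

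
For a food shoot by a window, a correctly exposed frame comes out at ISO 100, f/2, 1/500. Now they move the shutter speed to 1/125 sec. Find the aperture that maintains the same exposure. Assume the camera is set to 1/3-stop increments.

Shutter speed: 1/500 → 1/400 → 1/320 → 1/250 → 1/200 → 1/160 → 1/125 — 2 stops longer (brighter).
Need 2 stops darker from the aperture: f/2 → f/2.2 → f/2.5 → f/2.8 → f/3.2 → f/3.5 → f/4.

f/4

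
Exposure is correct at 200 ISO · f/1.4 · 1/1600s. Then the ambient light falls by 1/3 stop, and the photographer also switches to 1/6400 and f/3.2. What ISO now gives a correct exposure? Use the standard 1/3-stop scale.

ISO 5000

Scene light: 1/3 stop darker.
Shutter speed: 1/1600 → 1/2000 → 1/2500 → 1/3200 → 1/4000 → 1/5000 → 1/6400 — 2 stops shorter (darker).
Aperture: f/1.4 → f/1.6 → f/1.8 → f/2 → f/2.2 → f/2.5 → f/2.8 → f/3.2 — 2 1/3 stops narrower (darker).
Net so far: 4 2/3 stops darker. ISO: 200 → 250 → 320 → 400 → 500 → 640 → 800 → 1000 → 1250 → 1600 → 2000 → 2500 → 3200 → 4000 → 5000.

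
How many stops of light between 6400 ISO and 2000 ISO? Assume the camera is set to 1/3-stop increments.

1 2/3 stops

6400 → 5000 → 4000 → 3200 → 2500 → 2000 — count the steps: 5 third-stops = 1 2/3 stops.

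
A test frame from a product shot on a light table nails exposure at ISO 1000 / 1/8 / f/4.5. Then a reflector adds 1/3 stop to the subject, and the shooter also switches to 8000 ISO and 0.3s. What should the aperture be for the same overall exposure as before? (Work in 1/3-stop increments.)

f/22

Scene light: 1/3 stop brighter.
ISO: 1000 → 1250 → 1600 → 2000 → 2500 → 3200 → 4000 → 5000 → 6400 → 8000 — 3 stops raised (brighter).
Shutter speed: 1/8 → 1/6 → 1/5 → 1/4 → 0.3 — 1 1/3 stops slower (brighter).
Net so far: 4 2/3 stops brighter. Aperture: f/4.5 → f/5 → f/5.6 → f/6.3 → f/7.1 → f/8 → f/9 → f/10 → f/11 → f/13 → f/14 → f/16 → f/18 → f/20 → f/22.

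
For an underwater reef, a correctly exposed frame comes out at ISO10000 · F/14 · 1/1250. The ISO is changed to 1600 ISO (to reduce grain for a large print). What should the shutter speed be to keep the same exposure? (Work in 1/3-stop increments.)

1/200s

ISO: 10000 → 8000 → 6400 → 5000 → 4000 → 3200 → 2500 → 2000 → 1600 — 2 2/3 stops lower (darker).
Need 2 2/3 stops brighter from the shutter speed: 1/1250 → 1/1000 → 1/800 → 1/640 → 1/500 → 1/400 → 1/320 → 1/250 → 1/200.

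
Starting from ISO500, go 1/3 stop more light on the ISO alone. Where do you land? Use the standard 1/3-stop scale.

ISO 640

ISO: 500 → 640 — 1/3 stop higher (brighter).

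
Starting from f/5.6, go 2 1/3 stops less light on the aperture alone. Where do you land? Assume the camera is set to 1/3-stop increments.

Aperture: f/5.6 → f/6.3 → f/7.1 → f/8 → f/9 → f/10 → f/11 → f/13 — 2 1/3 stops narrower (darker).

f/13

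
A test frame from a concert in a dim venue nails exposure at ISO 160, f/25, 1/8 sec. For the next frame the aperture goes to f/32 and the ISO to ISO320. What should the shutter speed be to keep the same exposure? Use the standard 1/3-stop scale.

Aperture: f/25 → f/29 → f/32 — 2/3 stop smaller aperture (darker).
ISO: 160 → 200 → 250 → 320 — 1 stop raised (brighter).
Net change so far: 1/3 stop brighter. Offset with the shutter speed: 1/8 → 1/10.

1/10s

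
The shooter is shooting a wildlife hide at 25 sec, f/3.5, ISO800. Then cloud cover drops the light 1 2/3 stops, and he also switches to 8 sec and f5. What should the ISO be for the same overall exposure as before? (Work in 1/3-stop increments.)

ISO 16000

Scene light: 1 2/3 stops darker.
Shutter speed: 25 → 20 → 15 → 13 → 10 → 8 — 1 2/3 stops faster (darker).
Aperture: f/3.5 → f/4 → f/4.5 → f/5 — 1 stop smaller aperture (darker).
Net so far: 4 1/3 stops darker. ISO: 800 → 1000 → 1250 → 1600 → 2000 → 2500 → 3200 → 4000 → 5000 → 6400 → 8000 → 10000 → 12800 → 16000.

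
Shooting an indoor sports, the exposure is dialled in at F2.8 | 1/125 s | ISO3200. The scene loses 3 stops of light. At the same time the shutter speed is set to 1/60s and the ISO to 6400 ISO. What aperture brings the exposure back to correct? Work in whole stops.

f/2

Scene light: 3 stops darker.
Shutter speed: 1/125 → 1/60 — 1 stop slower (brighter).
ISO: 3200 → 6400 — 1 stop raised (brighter).
Net so far: 1 stop darker. Aperture: f/2.8 → f/2.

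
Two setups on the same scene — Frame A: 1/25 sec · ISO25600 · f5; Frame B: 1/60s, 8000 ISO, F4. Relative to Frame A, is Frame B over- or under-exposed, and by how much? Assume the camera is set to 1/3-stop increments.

Aperture: f/5 → f/4.5 → f/4 — 2/3 stop larger aperture (brighter).
Shutter speed: 1/25 → 1/30 → 1/40 → 1/50 → 1/60 — 1 1/3 stops faster (darker).
ISO: 25600 → 20000 → 16000 → 12800 → 10000 → 8000 — 1 2/3 stops dropped (darker).
Net: +2/3 −1 1/3 −1 2/3 = −2 1/3 stops.

2 1/3 stops darker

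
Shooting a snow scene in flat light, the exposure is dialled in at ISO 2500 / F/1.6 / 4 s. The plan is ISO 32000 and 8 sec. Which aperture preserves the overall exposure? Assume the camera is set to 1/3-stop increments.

ISO: 2500 → 3200 → 4000 → 5000 → 6400 → 8000 → 10000 → 12800 → 16000 → 20000 → 25600 → 32000 — 3 2/3 stops raised (brighter).
Shutter speed: 4 → 5 → 6 → 8 — 1 stop longer (brighter).
Net change so far: 4 2/3 stops brighter. Offset with the aperture: f/1.6 → f/1.8 → f/2 → f/2.2 → f/2.5 → f/2.8 → f/3.2 → f/3.5 → f/4 → f/4.5 → f/5 → f/5.6 → f/6.3 → f/7.1 → f/8.

f/8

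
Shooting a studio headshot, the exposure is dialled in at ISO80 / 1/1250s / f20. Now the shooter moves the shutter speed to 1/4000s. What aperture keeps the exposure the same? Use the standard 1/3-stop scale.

f/11

Shutter speed: 1/1250 → 1/1600 → 1/2000 → 1/2500 → 1/3200 → 1/4000 — 1 2/3 stops faster (darker).
Need 1 2/3 stops brighter from the aperture: f/20 → f/18 → f/16 → f/14 → f/13 → f/11.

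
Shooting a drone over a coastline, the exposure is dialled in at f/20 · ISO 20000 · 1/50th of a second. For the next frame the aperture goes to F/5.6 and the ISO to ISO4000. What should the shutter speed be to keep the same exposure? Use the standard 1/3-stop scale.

Aperture: f/20 → f/18 → f/16 → f/14 → f/13 → f/11 → f/10 → f/9 → f/8 → f/7.1 → f/6.3 → f/5.6 — 3 2/3 stops opened up (brighter).
ISO: 20000 → 16000 → 12800 → 10000 → 8000 → 6400 → 5000 → 4000 — 2 1/3 stops lower (darker).
Net change so far: 1 1/3 stops brighter. Offset with the shutter speed: 1/50 → 1/60 → 1/80 → 1/100 → 1/125.

1/125s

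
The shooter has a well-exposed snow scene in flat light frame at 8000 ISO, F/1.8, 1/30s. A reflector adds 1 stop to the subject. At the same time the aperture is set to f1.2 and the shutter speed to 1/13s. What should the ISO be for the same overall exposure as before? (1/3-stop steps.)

ISO 800

Scene light: 1 stop brighter.
Aperture: f/1.8 → f/1.6 → f/1.4 → f/1.2 — 1 stop larger aperture (brighter).
Shutter speed: 1/30 → 1/25 → 1/20 → 1/15 → 1/13 — 1 1/3 stops longer (brighter).
Net so far: 3 1/3 stops brighter. ISO: 8000 → 6400 → 5000 → 4000 → 3200 → 2500 → 2000 → 1600 → 1250 → 1000 → 800.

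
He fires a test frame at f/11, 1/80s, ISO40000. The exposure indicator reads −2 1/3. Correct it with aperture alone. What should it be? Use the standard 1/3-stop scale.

Underexposed by 2 1/3 stops → need 2 1/3 stops brighter.
Aperture: f/11 → f/10 → f/9 → f/8 → f/7.1 → f/6.3 → f/5.6 → f/5.

f/5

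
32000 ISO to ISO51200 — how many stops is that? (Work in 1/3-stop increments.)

32000 → 40000 → 51200 — count the steps: 2 third-stops = 2/3 stop.

2/3 stop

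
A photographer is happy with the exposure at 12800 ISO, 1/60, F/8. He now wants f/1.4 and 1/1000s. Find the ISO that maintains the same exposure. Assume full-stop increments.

Aperture: f/8 → f/5.6 → f/4 → f/2.8 → f/2 → f/1.4 — 5 stops wider (brighter).
Shutter speed: 1/60 → 1/125 → 1/250 → 1/500 → 1/1000 — 4 stops shorter (darker).
Net change so far: 1 stop brighter. Offset with the ISO: 12800 → 6400.

ISO 6400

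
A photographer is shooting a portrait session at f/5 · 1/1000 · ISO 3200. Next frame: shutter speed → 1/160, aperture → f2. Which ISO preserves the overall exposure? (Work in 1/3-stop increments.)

ISO 80

Shutter speed: 1/1000 → 1/800 → 1/640 → 1/500 → 1/400 → 1/320 → 1/250 → 1/200 → 1/160 — 2 2/3 stops longer (brighter).
Aperture: f/5 → f/4.5 → f/4 → f/3.5 → f/3.2 → f/2.8 → f/2.5 → f/2.2 → f/2 — 2 2/3 stops wider (brighter).
Net change so far: 5 1/3 stops brighter. Offset with the ISO: 3200 → 2500 → 2000 → 1600 → 1250 → 1000 → 800 → 640 → 500 → 400 → 320 → 250 → 200 → 160 → 125 → 100 → 80.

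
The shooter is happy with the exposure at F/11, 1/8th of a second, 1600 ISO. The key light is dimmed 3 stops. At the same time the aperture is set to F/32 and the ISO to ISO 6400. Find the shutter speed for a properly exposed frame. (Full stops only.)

Scene light: 3 stops darker.
Aperture: f/11 → f/16 → f/22 → f/32 — 3 stops stopped down (darker).
ISO: 1600 → 3200 → 6400 — 2 stops raised (brighter).
Net so far: 4 stops darker. Shutter speed: 1/8 → 1/4 → 1/2 → 1 → 2.

2 s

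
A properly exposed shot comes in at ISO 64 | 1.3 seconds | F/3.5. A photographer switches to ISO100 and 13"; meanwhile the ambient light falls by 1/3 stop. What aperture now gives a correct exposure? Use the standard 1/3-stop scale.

f/13

Scene light: 1/3 stop darker.
ISO: 64 → 80 → 100 — 2/3 stop higher (brighter).
Shutter speed: 1.3 → 1.6 → 2 → 2.5 → 3.2 → 4 → 5 → 6 → 8 → 10 → 13 — 3 1/3 stops longer (brighter).
Net so far: 3 2/3 stops brighter. Aperture: f/3.5 → f/4 → f/4.5 → f/5 → f/5.6 → f/6.3 → f/7.1 → f/8 → f/9 → f/10 → f/11 → f/13.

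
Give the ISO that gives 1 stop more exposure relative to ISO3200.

ISO: 3200 → 6400 — 1 stop raised (brighter).

ISO 6400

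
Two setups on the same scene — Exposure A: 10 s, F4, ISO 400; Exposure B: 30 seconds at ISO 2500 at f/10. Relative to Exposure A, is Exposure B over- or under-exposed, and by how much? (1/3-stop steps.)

Aperture: f/4 → f/4.5 → f/5 → f/5.6 → f/6.3 → f/7.1 → f/8 → f/9 → f/10 — 2 2/3 stops narrower (darker).
Shutter speed: 10 → 13 → 15 → 20 → 25 → 30 — 1 2/3 stops slower (brighter).
ISO: 400 → 500 → 640 → 800 → 1000 → 1250 → 1600 → 2000 → 2500 — 2 2/3 stops higher (brighter).
Net: −2 2/3 +1 2/3 +2 2/3 = +1 2/3 stops.

1 2/3 stops brighter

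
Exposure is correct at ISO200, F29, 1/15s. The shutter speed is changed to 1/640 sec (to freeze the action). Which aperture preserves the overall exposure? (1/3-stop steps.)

Shutter speed: 1/15 → 1/20 → 1/25 → 1/30 → 1/40 → 1/50 → 1/60 → 1/80 → 1/100 → 1/125 → 1/160 → 1/200 → 1/250 → 1/320 → 1/400 → 1/500 → 1/640 — 5 1/3 stops shorter (darker).
Need 5 1/3 stops brighter from the aperture: f/29 → f/25 → f/22 → f/20 → f/18 → f/16 → f/14 → f/13 → f/11 → f/10 → f/9 → f/8 → f/7.1 → f/6.3 → f/5.6 → f/5 → f/4.5.

f/4.5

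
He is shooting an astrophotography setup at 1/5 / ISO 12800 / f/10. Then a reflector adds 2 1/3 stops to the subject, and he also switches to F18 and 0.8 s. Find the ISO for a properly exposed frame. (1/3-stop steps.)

ISO 2000

Scene light: 2 1/3 stops brighter.
Aperture: f/10 → f/11 → f/13 → f/14 → f/16 → f/18 — 1 2/3 stops stopped down (darker).
Shutter speed: 1/5 → 1/4 → 0.3 → 0.4 → 0.5 → 0.6 → 0.8 — 2 stops longer (brighter).
Net so far: 2 2/3 stops brighter. ISO: 12800 → 10000 → 8000 → 6400 → 5000 → 4000 → 3200 → 2500 → 2000.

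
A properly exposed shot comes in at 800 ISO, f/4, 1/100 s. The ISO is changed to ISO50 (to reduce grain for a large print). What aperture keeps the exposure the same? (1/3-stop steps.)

ISO: 800 → 640 → 500 → 400 → 320 → 250 → 200 → 160 → 125 → 100 → 80 → 64 → 50 — 4 stops lower (darker).
Need 4 stops brighter from the aperture: f/4 → f/3.5 → f/3.2 → f/2.8 → f/2.5 → f/2.2 → f/2 → f/1.8 → f/1.6 → f/1.4 → f/1.2 → f/1.1 → f/1.0.

f/1.0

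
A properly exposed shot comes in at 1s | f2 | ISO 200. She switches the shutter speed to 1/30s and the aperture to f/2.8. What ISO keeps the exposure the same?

Shutter speed: 1 → 1/2 → 1/4 → 1/8 → 1/15 → 1/30 — 5 stops faster (darker).
Aperture: f/2 → f/2.8 — 1 stop narrower (darker).
Net change so far: 6 stops darker. Offset with the ISO: 200 → 400 → 800 → 1600 → 3200 → 6400 → 12800.

ISO 12800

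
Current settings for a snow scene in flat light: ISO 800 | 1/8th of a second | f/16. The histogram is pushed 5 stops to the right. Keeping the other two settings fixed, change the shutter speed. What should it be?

Overexposed by 5 stops → need 5 stops darker.
Shutter speed: 1/8 → 1/15 → 1/30 → 1/60 → 1/125 → 1/250.

1/250s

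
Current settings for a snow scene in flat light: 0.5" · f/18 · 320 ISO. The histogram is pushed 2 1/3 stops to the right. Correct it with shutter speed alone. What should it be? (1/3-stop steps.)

Overexposed by 2 1/3 stops → need 2 1/3 stops darker.
Shutter speed: 0.5 → 0.4 → 0.3 → 1/4 → 1/5 → 1/6 → 1/8 → 1/10.

1/10s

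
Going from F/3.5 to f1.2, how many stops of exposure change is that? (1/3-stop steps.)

f/3.5 → f/3.2 → f/2.8 → f/2.5 → f/2.2 → f/2 → f/1.8 → f/1.6 → f/1.4 → f/1.2 — count the steps: 9 third-stops = 3 stops.

3 stops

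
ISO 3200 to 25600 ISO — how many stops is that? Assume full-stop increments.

3 stops

3200 → 6400 → 12800 → 25600 — count the steps: 3 stops.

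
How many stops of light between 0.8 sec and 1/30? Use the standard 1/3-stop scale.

0.8 → 0.6 → 0.5 → 0.4 → 0.3 → 1/4 → 1/5 → 1/6 → 1/8 → 1/10 → 1/13 → 1/15 → 1/20 → 1/25 → 1/30 — count the steps: 14 third-stops = 4 2/3 stops.

4 2/3 stops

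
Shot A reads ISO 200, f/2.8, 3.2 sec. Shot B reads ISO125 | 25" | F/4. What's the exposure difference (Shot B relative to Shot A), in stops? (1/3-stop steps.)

Aperture: f/2.8 → f/3.2 → f/3.5 → f/4 — 1 stop stopped down (darker).
Shutter speed: 3.2 → 4 → 5 → 6 → 8 → 10 → 13 → 15 → 20 → 25 — 3 stops longer (brighter).
ISO: 200 → 160 → 125 — 2/3 stop dropped (darker).
Net: −1 +3 −2/3 = +1 1/3 stops.

1 1/3 stops brighter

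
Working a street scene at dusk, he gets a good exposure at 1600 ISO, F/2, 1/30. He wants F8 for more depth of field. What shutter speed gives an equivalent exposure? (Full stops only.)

1/2s

Aperture: f/2 → f/2.8 → f/4 → f/5.6 → f/8 — 4 stops smaller aperture (darker).
Need 4 stops brighter from the shutter speed: 1/30 → 1/15 → 1/8 → 1/4 → 1/2.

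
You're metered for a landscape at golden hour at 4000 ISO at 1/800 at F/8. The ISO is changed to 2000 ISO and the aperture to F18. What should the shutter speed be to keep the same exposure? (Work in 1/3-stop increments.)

1/80s

ISO: 4000 → 3200 → 2500 → 2000 — 1 stop lower (darker).
Aperture: f/8 → f/9 → f/10 → f/11 → f/13 → f/14 → f/16 → f/18 — 2 1/3 stops smaller aperture (darker).
Net change so far: 3 1/3 stops darker. Offset with the shutter speed: 1/800 → 1/640 → 1/500 → 1/400 → 1/320 → 1/250 → 1/200 → 1/160 → 1/125 → 1/100 → 1/80.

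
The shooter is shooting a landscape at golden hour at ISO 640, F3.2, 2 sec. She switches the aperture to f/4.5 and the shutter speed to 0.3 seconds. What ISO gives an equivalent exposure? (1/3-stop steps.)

ISO 8000

Aperture: f/3.2 → f/3.5 → f/4 → f/4.5 — 1 stop narrower (darker).
Shutter speed: 2 → 1.6 → 1.3 → 1 → 0.8 → 0.6 → 0.5 → 0.4 → 0.3 — 2 2/3 stops faster (darker).
Net change so far: 3 2/3 stops darker. Offset with the ISO: 640 → 800 → 1000 → 1250 → 1600 → 2000 → 2500 → 3200 → 4000 → 5000 → 6400 → 8000.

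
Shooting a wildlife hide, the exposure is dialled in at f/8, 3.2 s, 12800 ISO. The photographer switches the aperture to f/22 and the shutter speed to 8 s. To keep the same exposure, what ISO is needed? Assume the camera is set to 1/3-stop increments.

Aperture: f/8 → f/9 → f/10 → f/11 → f/13 → f/14 → f/16 → f/18 → f/20 → f/22 — 3 stops narrower (darker).
Shutter speed: 3.2 → 4 → 5 → 6 → 8 — 1 1/3 stops slower (brighter).
Net change so far: 1 2/3 stops darker. Offset with the ISO: 12800 → 16000 → 20000 → 25600 → 32000 → 40000.

ISO 40000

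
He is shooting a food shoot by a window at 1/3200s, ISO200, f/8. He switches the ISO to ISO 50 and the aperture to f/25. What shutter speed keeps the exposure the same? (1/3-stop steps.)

1/80s

ISO: 200 → 160 → 125 → 100 → 80 → 64 → 50 — 2 stops dropped (darker).
Aperture: f/8 → f/9 → f/10 → f/11 → f/13 → f/14 → f/16 → f/18 → f/20 → f/22 → f/25 — 3 1/3 stops narrower (darker).
Net change so far: 5 1/3 stops darker. Offset with the shutter speed: 1/3200 → 1/2500 → 1/2000 → 1/1600 → 1/1250 → 1/1000 → 1/800 → 1/640 → 1/500 → 1/400 → 1/320 → 1/250 → 1/200 → 1/160 → 1/125 → 1/100 → 1/80.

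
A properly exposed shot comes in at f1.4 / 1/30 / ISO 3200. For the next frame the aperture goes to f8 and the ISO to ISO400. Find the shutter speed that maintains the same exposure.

8 s

Aperture: f/1.4 → f/2 → f/2.8 → f/4 → f/5.6 → f/8 — 5 stops stopped down (darker).
ISO: 3200 → 1600 → 800 → 400 — 3 stops dropped (darker).
Net change so far: 8 stops darker. Offset with the shutter speed: 1/30 → 1/15 → 1/8 → 1/4 → 1/2 → 1 → 2 → 4 → 8.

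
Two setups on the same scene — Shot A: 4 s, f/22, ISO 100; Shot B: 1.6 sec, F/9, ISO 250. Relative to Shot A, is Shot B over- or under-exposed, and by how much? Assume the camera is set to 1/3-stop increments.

Aperture: f/22 → f/20 → f/18 → f/16 → f/14 → f/13 → f/11 → f/10 → f/9 — 2 2/3 stops opened up (brighter).
Shutter speed: 4 → 3.2 → 2.5 → 2 → 1.6 — 1 1/3 stops faster (darker).
ISO: 100 → 125 → 160 → 200 → 250 — 1 1/3 stops higher (brighter).
Net: +2 2/3 −1 1/3 +1 1/3 = +2 2/3 stops.

2 2/3 stops brighter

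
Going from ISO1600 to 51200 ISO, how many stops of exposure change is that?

5 stops

1600 → 3200 → 6400 → 12800 → 25600 → 51200 — count the steps: 5 stops.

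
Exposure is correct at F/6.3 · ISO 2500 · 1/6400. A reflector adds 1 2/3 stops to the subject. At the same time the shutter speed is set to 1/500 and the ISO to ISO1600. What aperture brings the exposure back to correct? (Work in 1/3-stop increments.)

Scene light: 1 2/3 stops brighter.
Shutter speed: 1/6400 → 1/5000 → 1/4000 → 1/3200 → 1/2500 → 1/2000 → 1/1600 → 1/1250 → 1/1000 → 1/800 → 1/640 → 1/500 — 3 2/3 stops longer (brighter).
ISO: 2500 → 2000 → 1600 — 2/3 stop lower (darker).
Net so far: 4 2/3 stops brighter. Aperture: f/6.3 → f/7.1 → f/8 → f/9 → f/10 → f/11 → f/13 → f/14 → f/16 → f/18 → f/20 → f/22 → f/25 → f/29 → f/32.

f/32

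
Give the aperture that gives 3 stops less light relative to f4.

f/11

Aperture: f/4 → f/5.6 → f/8 → f/11 — 3 stops narrower (darker).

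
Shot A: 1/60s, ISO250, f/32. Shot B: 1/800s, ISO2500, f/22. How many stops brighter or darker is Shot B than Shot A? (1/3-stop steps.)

2/3 stop brighter

Aperture: f/32 → f/29 → f/25 → f/22 — 1 stop opened up (brighter).
Shutter speed: 1/60 → 1/80 → 1/100 → 1/125 → 1/160 → 1/200 → 1/250 → 1/320 → 1/400 → 1/500 → 1/640 → 1/800 — 3 2/3 stops shorter (darker).
ISO: 250 → 320 → 400 → 500 → 640 → 800 → 1000 → 1250 → 1600 → 2000 → 2500 — 3 1/3 stops raised (brighter).
Net: +1 −3 2/3 +3 1/3 = +2/3 stops.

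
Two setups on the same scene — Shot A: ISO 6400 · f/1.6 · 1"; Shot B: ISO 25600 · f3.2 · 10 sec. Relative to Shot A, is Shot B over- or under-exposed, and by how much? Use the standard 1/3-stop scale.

Aperture: f/1.6 → f/1.8 → f/2 → f/2.2 → f/2.5 → f/2.8 → f/3.2 — 2 stops stopped down (darker).
Shutter speed: 1 → 1.3 → 1.6 → 2 → 2.5 → 3.2 → 4 → 5 → 6 → 8 → 10 — 3 1/3 stops slower (brighter).
ISO: 6400 → 8000 → 10000 → 12800 → 16000 → 20000 → 25600 — 2 stops raised (brighter).
Net: −2 +3 1/3 +2 = +3 1/3 stops.

3 1/3 stops brighter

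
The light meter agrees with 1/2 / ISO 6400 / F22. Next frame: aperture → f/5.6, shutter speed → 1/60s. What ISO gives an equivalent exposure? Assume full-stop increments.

Aperture: f/22 → f/16 → f/11 → f/8 → f/5.6 — 4 stops larger aperture (brighter).
Shutter speed: 1/2 → 1/4 → 1/8 → 1/15 → 1/30 → 1/60 — 5 stops faster (darker).
Net change so far: 1 stop darker. Offset with the ISO: 6400 → 12800.

ISO 12800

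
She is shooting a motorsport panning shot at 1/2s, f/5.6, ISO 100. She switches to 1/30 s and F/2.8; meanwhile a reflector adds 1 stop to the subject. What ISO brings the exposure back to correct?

ISO 200

Scene light: 1 stop brighter.
Shutter speed: 1/2 → 1/4 → 1/8 → 1/15 → 1/30 — 4 stops faster (darker).
Aperture: f/5.6 → f/4 → f/2.8 — 2 stops larger aperture (brighter).
Net so far: 1 stop darker. ISO: 100 → 200.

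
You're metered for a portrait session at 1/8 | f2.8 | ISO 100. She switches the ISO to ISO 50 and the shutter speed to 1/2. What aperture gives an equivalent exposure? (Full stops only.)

f/4

ISO: 100 → 50 — 1 stop lower (darker).
Shutter speed: 1/8 → 1/4 → 1/2 — 2 stops slower (brighter).
Net change so far: 1 stop brighter. Offset with the aperture: f/2.8 → f/4.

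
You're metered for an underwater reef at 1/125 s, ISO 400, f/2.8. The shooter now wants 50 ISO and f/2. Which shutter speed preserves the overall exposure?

1/30s

ISO: 400 → 200 → 100 → 50 — 3 stops lower (darker).
Aperture: f/2.8 → f/2 — 1 stop larger aperture (brighter).
Net change so far: 2 stops darker. Offset with the shutter speed: 1/125 → 1/60 → 1/30.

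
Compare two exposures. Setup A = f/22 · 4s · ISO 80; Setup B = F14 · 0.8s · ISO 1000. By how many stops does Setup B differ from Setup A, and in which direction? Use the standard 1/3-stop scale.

Aperture: f/22 → f/20 → f/18 → f/16 → f/14 — 1 1/3 stops wider (brighter).
Shutter speed: 4 → 3.2 → 2.5 → 2 → 1.6 → 1.3 → 1 → 0.8 — 2 1/3 stops shorter (darker).
ISO: 80 → 100 → 125 → 160 → 200 → 250 → 320 → 400 → 500 → 640 → 800 → 1000 — 3 2/3 stops raised (brighter).
Net: +1 1/3 −2 1/3 +3 2/3 = +2 2/3 stops.

2 2/3 stops brighter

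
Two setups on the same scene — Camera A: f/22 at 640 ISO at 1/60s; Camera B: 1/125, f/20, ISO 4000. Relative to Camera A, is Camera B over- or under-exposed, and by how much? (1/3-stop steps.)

2 stops brighter

Aperture: f/22 → f/20 — 1/3 stop wider (brighter).
Shutter speed: 1/60 → 1/80 → 1/100 → 1/125 — 1 stop faster (darker).
ISO: 640 → 800 → 1000 → 1250 → 1600 → 2000 → 2500 → 3200 → 4000 — 2 2/3 stops higher (brighter).
Net: +1/3 −1 +2 2/3 = +2 stops.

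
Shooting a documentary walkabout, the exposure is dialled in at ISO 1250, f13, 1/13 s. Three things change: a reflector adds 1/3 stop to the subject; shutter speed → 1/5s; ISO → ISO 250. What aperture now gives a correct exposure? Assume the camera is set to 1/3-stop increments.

f/10

Scene light: 1/3 stop brighter.
Shutter speed: 1/13 → 1/10 → 1/8 → 1/6 → 1/5 — 1 1/3 stops slower (brighter).
ISO: 1250 → 1000 → 800 → 640 → 500 → 400 → 320 → 250 — 2 1/3 stops dropped (darker).
Net so far: 2/3 stop darker. Aperture: f/13 → f/11 → f/10.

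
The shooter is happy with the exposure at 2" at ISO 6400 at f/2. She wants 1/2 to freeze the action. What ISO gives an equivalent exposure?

Shutter speed: 2 → 1 → 1/2 — 2 stops shorter (darker).
Need 2 stops brighter from the ISO: 6400 → 12800 → 25600.

ISO 25600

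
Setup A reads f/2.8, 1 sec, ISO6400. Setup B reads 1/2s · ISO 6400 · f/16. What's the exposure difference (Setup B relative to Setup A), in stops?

Aperture: f/2.8 → f/4 → f/5.6 → f/8 → f/11 → f/16 — 5 stops smaller aperture (darker).
Shutter speed: 1 → 1/2 — 1 stop faster (darker).
ISO: unchanged.
Net: −5 −1 = −6 stops.

6 stops darker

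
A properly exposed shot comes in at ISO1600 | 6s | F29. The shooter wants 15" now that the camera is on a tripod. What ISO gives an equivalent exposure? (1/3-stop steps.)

ISO 640

Shutter speed: 6 → 8 → 10 → 13 → 15 — 1 1/3 stops slower (brighter).
Need 1 1/3 stops darker from the ISO: 1600 → 1250 → 1000 → 800 → 640.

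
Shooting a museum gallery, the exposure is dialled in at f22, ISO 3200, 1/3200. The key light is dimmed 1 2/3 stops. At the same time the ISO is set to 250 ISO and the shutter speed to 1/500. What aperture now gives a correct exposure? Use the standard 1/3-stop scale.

Scene light: 1 2/3 stops darker.
ISO: 3200 → 2500 → 2000 → 1600 → 1250 → 1000 → 800 → 640 → 500 → 400 → 320 → 250 — 3 2/3 stops dropped (darker).
Shutter speed: 1/3200 → 1/2500 → 1/2000 → 1/1600 → 1/1250 → 1/1000 → 1/800 → 1/640 → 1/500 — 2 2/3 stops longer (brighter).
Net so far: 2 2/3 stops darker. Aperture: f/22 → f/20 → f/18 → f/16 → f/14 → f/13 → f/11 → f/10 → f/9.

f/9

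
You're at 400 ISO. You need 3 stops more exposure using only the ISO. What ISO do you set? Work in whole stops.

ISO: 400 → 800 → 1600 → 3200 — 3 stops raised (brighter).

ISO 3200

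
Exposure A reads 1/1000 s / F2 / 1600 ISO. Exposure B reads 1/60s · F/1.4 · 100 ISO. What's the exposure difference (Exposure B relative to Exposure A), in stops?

Aperture: f/2 → f/1.4 — 1 stop larger aperture (brighter).
Shutter speed: 1/1000 → 1/500 → 1/250 → 1/125 → 1/60 — 4 stops slower (brighter).
ISO: 1600 → 800 → 400 → 200 → 100 — 4 stops dropped (darker).
Net: +1 +4 −4 = +1 stop.

1 stop brighter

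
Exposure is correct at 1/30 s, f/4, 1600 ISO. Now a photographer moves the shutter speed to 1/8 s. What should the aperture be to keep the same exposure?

Shutter speed: 1/30 → 1/15 → 1/8 — 2 stops longer (brighter).
Need 2 stops darker from the aperture: f/4 → f/5.6 → f/8.

f/8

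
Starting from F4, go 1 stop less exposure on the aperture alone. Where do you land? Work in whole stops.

f/5.6

Aperture: f/4 → f/5.6 — 1 stop narrower (darker).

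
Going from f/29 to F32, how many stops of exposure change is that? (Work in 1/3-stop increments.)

1/3 stop

f/29 → f/32 — count the steps: 1 third-stops = 1/3 stop.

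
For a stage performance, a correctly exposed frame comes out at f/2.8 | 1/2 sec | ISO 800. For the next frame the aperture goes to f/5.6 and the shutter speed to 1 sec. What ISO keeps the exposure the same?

Aperture: f/2.8 → f/4 → f/5.6 — 2 stops narrower (darker).
Shutter speed: 1/2 → 1 — 1 stop longer (brighter).
Net change so far: 1 stop darker. Offset with the ISO: 800 → 1600.

ISO 1600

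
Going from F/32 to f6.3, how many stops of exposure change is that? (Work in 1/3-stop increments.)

f/32 → f/29 → f/25 → f/22 → f/20 → f/18 → f/16 → f/14 → f/13 → f/11 → f/10 → f/9 → f/8 → f/7.1 → f/6.3 — count the steps: 14 third-stops = 4 2/3 stops.

4 2/3 stops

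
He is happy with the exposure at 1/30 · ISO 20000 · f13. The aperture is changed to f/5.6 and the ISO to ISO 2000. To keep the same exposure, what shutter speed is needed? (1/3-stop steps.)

1/15s

Aperture: f/13 → f/11 → f/10 → f/9 → f/8 → f/7.1 → f/6.3 → f/5.6 — 2 1/3 stops wider (brighter).
ISO: 20000 → 16000 → 12800 → 10000 → 8000 → 6400 → 5000 → 4000 → 3200 → 2500 → 2000 — 3 1/3 stops dropped (darker).
Net change so far: 1 stop darker. Offset with the shutter speed: 1/30 → 1/25 → 1/20 → 1/15.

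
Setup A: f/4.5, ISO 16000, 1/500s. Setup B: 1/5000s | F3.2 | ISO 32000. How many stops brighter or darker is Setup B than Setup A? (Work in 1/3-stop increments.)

Aperture: f/4.5 → f/4 → f/3.5 → f/3.2 — 1 stop wider (brighter).
Shutter speed: 1/500 → 1/640 → 1/800 → 1/1000 → 1/1250 → 1/1600 → 1/2000 → 1/2500 → 1/3200 → 1/4000 → 1/5000 — 3 1/3 stops shorter (darker).
ISO: 16000 → 20000 → 25600 → 32000 — 1 stop raised (brighter).
Net: +1 −3 1/3 +1 = −1 1/3 stops.

1 1/3 stops darker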